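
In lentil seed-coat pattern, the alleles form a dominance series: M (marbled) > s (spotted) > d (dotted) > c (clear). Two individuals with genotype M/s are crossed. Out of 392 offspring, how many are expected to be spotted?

Cross: M/s × M/s
Allele dominance: M > s > d > c
Offspring genotypes: 1 M/M, 2 M/s, 1 s/s
Phenotype counts: 3 marbled, 1 spotted
spotted: 1 out of 4 → fraction 1/4
Expected count = 1/4 × 392 = 98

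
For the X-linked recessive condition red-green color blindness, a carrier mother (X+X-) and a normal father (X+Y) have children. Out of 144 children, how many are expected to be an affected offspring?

Cross: X+X- × X+Y
Offspring: 1 X+X+, 1 X+Y, 1 X+X-, 1 X-Y
Probability of an affected offspring: 1/4
Expected count = 1/4 × 144 = 36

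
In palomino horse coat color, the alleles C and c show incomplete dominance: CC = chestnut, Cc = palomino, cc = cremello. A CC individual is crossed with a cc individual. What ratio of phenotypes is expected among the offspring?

Punnett square for CC × cc:
Offspring genotypes: 4 Cc
Phenotype counts: 4 palomino
Ratio: all palomino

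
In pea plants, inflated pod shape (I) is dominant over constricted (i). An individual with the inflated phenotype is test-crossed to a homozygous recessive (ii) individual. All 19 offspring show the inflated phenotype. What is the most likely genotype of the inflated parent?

Test cross: ? × ii
All offspring are inflated.
If the unknown parent were heterozygous (Ii), about half of 19 offspring would be constricted; none are. The unknown parent is most likely homozygous dominant (II).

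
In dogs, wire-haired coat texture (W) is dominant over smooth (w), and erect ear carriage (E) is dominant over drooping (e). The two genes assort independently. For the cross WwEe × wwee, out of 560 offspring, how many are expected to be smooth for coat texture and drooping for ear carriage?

Dihybrid cross WwEe × wwee — consider each gene separately:
coat texture: Ww × ww → 2 Ww, 2 ww → 2 W_ : 2 ww (out of 4)
ear carriage: Ee × ee → 2 Ee, 2 ee → 2 E_ : 2 ee (out of 4)
Looking for: smooth (ww) and drooping (ee)
P(smooth) = 2/4, P(drooping) = 2/4
P(both) = 2/4 × 2/4 = 4/16 = 1/4
Expected count = 1/4 × 560 = 140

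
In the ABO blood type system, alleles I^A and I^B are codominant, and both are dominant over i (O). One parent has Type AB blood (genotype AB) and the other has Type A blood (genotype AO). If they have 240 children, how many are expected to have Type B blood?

Cross: AB × AO
Possible offspring genotypes: 1 AA, 1 AO, 1 AB, 1 BO
Blood type counts: 2 Type A, 1 Type AB, 1 Type B
Probability of Type B: 1/4
Expected count = 1/4 × 240 = 60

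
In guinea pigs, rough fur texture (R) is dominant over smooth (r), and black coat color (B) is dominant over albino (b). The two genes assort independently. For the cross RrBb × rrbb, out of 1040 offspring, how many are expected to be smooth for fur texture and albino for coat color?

Dihybrid cross RrBb × rrbb — consider each gene separately:
fur texture: Rr × rr → 2 Rr, 2 rr → 2 R_ : 2 rr (out of 4)
coat color: Bb × bb → 2 Bb, 2 bb → 2 B_ : 2 bb (out of 4)
Looking for: smooth (rr) and albino (bb)
P(smooth) = 2/4, P(albino) = 2/4
P(both) = 2/4 × 2/4 = 4/16 = 1/4
Expected count = 1/4 × 1040 = 260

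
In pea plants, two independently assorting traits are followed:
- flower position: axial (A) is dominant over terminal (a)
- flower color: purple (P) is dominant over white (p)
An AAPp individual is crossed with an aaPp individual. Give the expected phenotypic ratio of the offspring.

Dihybrid cross AAPp × aaPp — consider each gene separately:
flower position: AA × aa → 4 Aa → 4 A_ (out of 4)
flower color: Pp × Pp → 1 PP, 2 Pp, 1 pp → 3 P_ : 1 pp (out of 4)
Combine (counts out of 4 × 4 = 16): axial/purple (A_P_) = 4×3 = 12; axial/white (A_pp) = 4×1 = 4
Phenotype counts (out of 16): 12 axial/purple, 4 axial/white
Ratio: 3 axial/purple : 1 axial/white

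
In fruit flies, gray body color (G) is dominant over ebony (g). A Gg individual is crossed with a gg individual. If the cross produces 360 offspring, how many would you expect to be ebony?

Punnett square for Gg × gg:
Offspring genotypes: 2 Gg, 2 gg
gray: 2, ebony: 2
ebony: 2 out of 4 → fraction 1/2
Expected count = 1/2 × 360 = 180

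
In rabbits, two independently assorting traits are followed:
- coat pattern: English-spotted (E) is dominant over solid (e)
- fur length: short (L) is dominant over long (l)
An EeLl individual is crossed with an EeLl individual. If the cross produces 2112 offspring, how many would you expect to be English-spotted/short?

Dihybrid cross EeLl × EeLl — consider each gene separately:
coat pattern: Ee × Ee → 1 EE, 2 Ee, 1 ee → 3 E_ : 1 ee (out of 4)
fur length: Ll × Ll → 1 LL, 2 Ll, 1 ll → 3 L_ : 1 ll (out of 4)
Combine (counts out of 4 × 4 = 16): English-spotted/short (E_L_) = 3×3 = 9; English-spotted/long (E_ll) = 3×1 = 3; solid/short (eeL_) = 1×3 = 3; solid/long (eell) = 1×1 = 1
Phenotype counts (out of 16): 9 English-spotted/short, 3 English-spotted/long, 3 solid/short, 1 solid/long
English-spotted/short: 9 out of 16 → fraction 9/16
Expected count = 9/16 × 2112 = 1188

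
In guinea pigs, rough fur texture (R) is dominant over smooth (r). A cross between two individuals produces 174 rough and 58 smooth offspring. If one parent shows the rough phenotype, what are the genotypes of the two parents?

Observed offspring: 174 rough, 58 smooth
The observed ratio simplifies to 3:1. Smooth (rr) offspring appear, so each parent must contribute one r allele. The parent stated to show rough carries R, so it is Rr. The other parent is then either Rr or rr: Rr × rr would give a 1:1 split, whereas Rr × Rr gives 3:1 — matching the data. So both parents are heterozygous (Rr × Rr).
Parent genotypes: Rr × Rr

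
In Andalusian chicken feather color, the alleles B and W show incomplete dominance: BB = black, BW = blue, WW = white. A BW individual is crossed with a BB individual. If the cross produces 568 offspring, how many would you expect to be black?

Punnett square for BW × BB:
Offspring genotypes: 2 BB, 2 BW
Phenotype counts: 2 black, 2 blue
black: 2 out of 4 → fraction 1/2
Expected count = 1/2 × 568 = 284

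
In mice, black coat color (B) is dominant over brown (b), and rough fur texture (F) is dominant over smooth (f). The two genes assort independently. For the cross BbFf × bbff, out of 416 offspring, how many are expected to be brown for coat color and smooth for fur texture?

Dihybrid cross BbFf × bbff — consider each gene separately:
coat color: Bb × bb → 2 Bb, 2 bb → 2 B_ : 2 bb (out of 4)
fur texture: Ff × ff → 2 Ff, 2 ff → 2 F_ : 2 ff (out of 4)
Looking for: brown (bb) and smooth (ff)
P(brown) = 2/4, P(smooth) = 2/4
P(both) = 2/4 × 2/4 = 4/16 = 1/4
Expected count = 1/4 × 416 = 104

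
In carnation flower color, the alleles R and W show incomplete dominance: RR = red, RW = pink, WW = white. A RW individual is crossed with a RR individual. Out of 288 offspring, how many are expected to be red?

Punnett square for RW × RR:
Offspring genotypes: 2 RR, 2 RW
Phenotype counts: 2 red, 2 pink
red: 2 out of 4 → fraction 1/2
Expected count = 1/2 × 288 = 144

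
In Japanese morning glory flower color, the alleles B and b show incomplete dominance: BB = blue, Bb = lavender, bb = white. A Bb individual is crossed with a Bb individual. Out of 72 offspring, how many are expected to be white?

Punnett square for Bb × Bb:
Offspring genotypes: 1 BB, 2 Bb, 1 bb
Phenotype counts: 1 blue, 2 lavender, 1 white
white: 1 out of 4 → fraction 1/4
Expected count = 1/4 × 72 = 18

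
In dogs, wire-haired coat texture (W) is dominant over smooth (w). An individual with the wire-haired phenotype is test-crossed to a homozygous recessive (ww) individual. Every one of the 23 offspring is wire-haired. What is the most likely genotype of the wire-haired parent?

Test cross: ? × ww
All offspring are wire-haired.
If the unknown parent were heterozygous (Ww), about half of 23 offspring would be smooth; none are. The unknown parent is most likely homozygous dominant (WW).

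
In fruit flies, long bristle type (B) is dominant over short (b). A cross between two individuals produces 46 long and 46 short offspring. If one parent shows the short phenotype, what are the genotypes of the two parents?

Observed offspring: 46 long, 46 short
The observed ratio simplifies to 1:1. One parent shows short, so its genotype must be bb. A 1:1 offspring split requires the other parent to be heterozygous (Bb).
Parent genotypes: bb × Bb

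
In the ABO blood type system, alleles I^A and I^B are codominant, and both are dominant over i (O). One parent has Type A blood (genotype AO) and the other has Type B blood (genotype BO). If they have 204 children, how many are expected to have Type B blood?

Cross: AO × BO
Possible offspring genotypes: 1 AB, 1 AO, 1 BO, 1 OO
Blood type counts: 1 Type AB, 1 Type A, 1 Type B, 1 Type O
Probability of Type B: 1/4
Expected count = 1/4 × 204 = 51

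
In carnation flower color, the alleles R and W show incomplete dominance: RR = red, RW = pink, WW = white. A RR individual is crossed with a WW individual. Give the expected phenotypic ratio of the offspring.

Punnett square for RR × WW:
Offspring genotypes: 4 RW
Phenotype counts: 4 pink
Ratio: all pink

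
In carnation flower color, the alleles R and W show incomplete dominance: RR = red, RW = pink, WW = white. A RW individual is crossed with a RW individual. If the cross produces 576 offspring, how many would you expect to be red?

Punnett square for RW × RW:
Offspring genotypes: 1 RR, 2 RW, 1 WW
Phenotype counts: 1 red, 2 pink, 1 white
red: 1 out of 4 → fraction 1/4
Expected count = 1/4 × 576 = 144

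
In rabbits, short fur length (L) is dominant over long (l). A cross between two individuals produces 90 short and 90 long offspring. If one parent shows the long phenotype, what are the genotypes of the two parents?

Observed offspring: 90 short, 90 long
The observed ratio simplifies to 1:1. One parent shows long, so its genotype must be ll. A 1:1 offspring split requires the other parent to be heterozygous (Ll).
Parent genotypes: ll × Ll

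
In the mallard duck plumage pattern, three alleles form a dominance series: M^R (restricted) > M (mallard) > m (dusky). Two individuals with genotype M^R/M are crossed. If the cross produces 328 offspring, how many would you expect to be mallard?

Cross: M^R/M × M^R/M
Allele dominance: M^R > M > m
Offspring genotypes: 1 M^R/M^R, 2 M^R/M, 1 M/M
Phenotype counts: 3 restricted, 1 mallard
mallard: 1 out of 4 → fraction 1/4
Expected count = 1/4 × 328 = 82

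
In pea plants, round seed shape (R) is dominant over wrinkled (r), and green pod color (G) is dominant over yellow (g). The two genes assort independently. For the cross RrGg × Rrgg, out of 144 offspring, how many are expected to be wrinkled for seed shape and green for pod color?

Dihybrid cross RrGg × Rrgg — consider each gene separately:
seed shape: Rr × Rr → 1 RR, 2 Rr, 1 rr → 3 R_ : 1 rr (out of 4)
pod color: Gg × gg → 2 Gg, 2 gg → 2 G_ : 2 gg (out of 4)
Looking for: wrinkled (rr) and green (G_)
P(wrinkled) = 1/4, P(green) = 2/4
P(both) = 1/4 × 2/4 = 2/16 = 1/8
Expected count = 1/8 × 144 = 18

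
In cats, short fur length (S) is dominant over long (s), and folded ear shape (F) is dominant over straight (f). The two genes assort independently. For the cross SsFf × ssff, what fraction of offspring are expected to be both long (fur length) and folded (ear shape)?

Dihybrid cross SsFf × ssff — consider each gene separately:
fur length: Ss × ss → 2 Ss, 2 ss → 2 S_ : 2 ss (out of 4)
ear shape: Ff × ff → 2 Ff, 2 ff → 2 F_ : 2 ff (out of 4)
Looking for: long (ss) and folded (F_)
P(long) = 2/4, P(folded) = 2/4
P(both) = 2/4 × 2/4 = 4/16 = 1/4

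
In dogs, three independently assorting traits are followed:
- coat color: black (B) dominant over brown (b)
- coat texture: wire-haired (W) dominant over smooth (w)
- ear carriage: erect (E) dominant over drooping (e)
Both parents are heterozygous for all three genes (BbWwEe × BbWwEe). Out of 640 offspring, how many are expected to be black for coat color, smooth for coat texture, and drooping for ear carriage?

Trihybrid cross: BbWwEe × BbWwEe
Each trait segregates independently with a 3:1 phenotypic ratio, so each gene contributes 3/4 (dominant) or 1/4 (recessive).
Target: black (coat color), smooth (coat texture), drooping (ear carriage)
Probability = product of independent per-trait probabilities
= 3/4 × 1/4 × 1/4 = 3/64
Expected count = 3/64 × 640 = 30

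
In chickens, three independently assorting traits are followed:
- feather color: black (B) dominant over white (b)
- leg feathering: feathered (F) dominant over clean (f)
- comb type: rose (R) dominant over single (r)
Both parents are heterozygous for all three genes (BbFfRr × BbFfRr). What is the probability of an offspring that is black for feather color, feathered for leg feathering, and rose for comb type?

Trihybrid cross: BbFfRr × BbFfRr
Each trait segregates independently with a 3:1 phenotypic ratio, so each gene contributes 3/4 (dominant) or 1/4 (recessive).
Target: black (feather color), feathered (leg feathering), rose (comb type)
Probability = product of independent per-trait probabilities
= 3/4 × 3/4 × 3/4 = 27/64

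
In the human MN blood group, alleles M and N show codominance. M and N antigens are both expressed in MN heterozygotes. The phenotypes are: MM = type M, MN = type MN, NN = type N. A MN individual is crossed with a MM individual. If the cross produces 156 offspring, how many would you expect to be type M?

Punnett square for MN × MM:
Offspring genotypes: 2 MM, 2 MN
Phenotype counts: 2 type M, 2 type MN
type M: 2 out of 4 → fraction 1/2
Expected count = 1/2 × 156 = 78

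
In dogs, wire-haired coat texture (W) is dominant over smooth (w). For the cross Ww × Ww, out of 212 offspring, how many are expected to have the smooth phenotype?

Punnett square for Ww × Ww:
Offspring genotypes: 1 WW, 2 Ww, 1 ww
Total offspring: 4
Count with target: 1
Probability: 1/4
Expected count = 1/4 × 212 = 53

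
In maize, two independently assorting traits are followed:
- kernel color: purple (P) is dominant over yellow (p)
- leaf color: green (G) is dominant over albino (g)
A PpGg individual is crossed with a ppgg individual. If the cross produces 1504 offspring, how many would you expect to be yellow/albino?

Dihybrid cross PpGg × ppgg — consider each gene separately:
kernel color: Pp × pp → 2 Pp, 2 pp → 2 P_ : 2 pp (out of 4)
leaf color: Gg × gg → 2 Gg, 2 gg → 2 G_ : 2 gg (out of 4)
Combine (counts out of 4 × 4 = 16): purple/green (P_G_) = 2×2 = 4; purple/albino (P_gg) = 2×2 = 4; yellow/green (ppG_) = 2×2 = 4; yellow/albino (ppgg) = 2×2 = 4
Phenotype counts (out of 16): 4 purple/green, 4 purple/albino, 4 yellow/green, 4 yellow/albino
yellow/albino: 4 out of 16 → fraction 1/4
Expected count = 1/4 × 1504 = 376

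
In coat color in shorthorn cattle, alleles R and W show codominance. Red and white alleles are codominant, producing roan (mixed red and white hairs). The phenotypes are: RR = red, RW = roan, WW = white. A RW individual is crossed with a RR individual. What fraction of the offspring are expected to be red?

Punnett square for RW × RR:
Offspring genotypes: 2 RR, 2 RW
Phenotype counts: 2 red, 2 roan
red: 2 out of 4
Probability: 2/4 = 1/2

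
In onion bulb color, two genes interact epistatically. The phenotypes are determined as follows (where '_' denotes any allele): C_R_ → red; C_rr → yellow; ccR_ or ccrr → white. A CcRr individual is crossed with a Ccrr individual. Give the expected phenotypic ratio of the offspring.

Cross: CcRr × Ccrr — consider each gene separately:
C gene: Cc × Cc → 1 CC, 2 Cc, 1 cc → 3 C_ : 1 cc (out of 4)
R gene: Rr × rr → 2 Rr, 2 rr → 2 R_ : 2 rr (out of 4)
Genotype classes (out of 4 × 4 = 16): C_R_ = 3×2 = 6; C_rr = 3×2 = 6; ccR_ = 1×2 = 2; ccrr = 1×2 = 2
Apply the phenotype rules: C_R_ (6) → red; C_rr (6) → yellow; ccR_ (2) + ccrr (2) → white
Phenotype counts (out of 16): 6 red, 6 yellow, 4 white
Ratio: 3 red : 3 yellow : 2 white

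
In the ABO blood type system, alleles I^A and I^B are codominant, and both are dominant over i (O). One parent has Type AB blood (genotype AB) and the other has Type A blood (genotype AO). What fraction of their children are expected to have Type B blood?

Cross: AB × AO
Possible offspring genotypes: 1 AA, 1 AO, 1 AB, 1 BO
Blood type counts: 2 Type A, 1 Type AB, 1 Type B
Probability of Type B: 1/4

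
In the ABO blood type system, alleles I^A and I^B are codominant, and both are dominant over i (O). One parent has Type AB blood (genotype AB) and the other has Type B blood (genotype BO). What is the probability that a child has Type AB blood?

Cross: AB × BO
Possible offspring genotypes: 1 AB, 1 AO, 1 BB, 1 BO
Blood type counts: 1 Type AB, 1 Type A, 2 Type B
Probability of Type AB: 1/4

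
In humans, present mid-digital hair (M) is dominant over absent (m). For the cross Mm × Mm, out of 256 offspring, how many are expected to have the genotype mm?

Punnett square for Mm × Mm:
Offspring genotypes: 1 MM, 2 Mm, 1 mm
Total offspring: 4
Count with target: 1
Probability: 1/4
Expected count = 1/4 × 256 = 64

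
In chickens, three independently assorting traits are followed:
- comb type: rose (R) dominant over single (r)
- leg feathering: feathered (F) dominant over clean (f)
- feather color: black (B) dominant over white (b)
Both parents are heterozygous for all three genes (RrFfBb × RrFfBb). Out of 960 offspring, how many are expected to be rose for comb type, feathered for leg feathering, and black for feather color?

Trihybrid cross: RrFfBb × RrFfBb
Each trait segregates independently with a 3:1 phenotypic ratio, so each gene contributes 3/4 (dominant) or 1/4 (recessive).
Target: rose (comb type), feathered (leg feathering), black (feather color)
Probability = product of independent per-trait probabilities
= 3/4 × 3/4 × 3/4 = 27/64
Expected count = 27/64 × 960 = 405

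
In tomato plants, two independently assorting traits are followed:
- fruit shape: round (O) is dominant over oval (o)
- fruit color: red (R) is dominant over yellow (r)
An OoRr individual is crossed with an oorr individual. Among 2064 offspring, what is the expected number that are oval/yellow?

Dihybrid cross OoRr × oorr — consider each gene separately:
fruit shape: Oo × oo → 2 Oo, 2 oo → 2 O_ : 2 oo (out of 4)
fruit color: Rr × rr → 2 Rr, 2 rr → 2 R_ : 2 rr (out of 4)
Combine (counts out of 4 × 4 = 16): round/red (O_R_) = 2×2 = 4; round/yellow (O_rr) = 2×2 = 4; oval/red (ooR_) = 2×2 = 4; oval/yellow (oorr) = 2×2 = 4
Phenotype counts (out of 16): 4 round/red, 4 round/yellow, 4 oval/red, 4 oval/yellow
oval/yellow: 4 out of 16 → fraction 1/4
Expected count = 1/4 × 2064 = 516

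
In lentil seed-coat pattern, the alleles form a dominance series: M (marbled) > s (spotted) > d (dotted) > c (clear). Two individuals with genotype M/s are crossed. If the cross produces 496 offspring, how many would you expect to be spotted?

Cross: M/s × M/s
Allele dominance: M > s > d > c
Offspring genotypes: 1 M/M, 2 M/s, 1 s/s
Phenotype counts: 3 marbled, 1 spotted
spotted: 1 out of 4 → fraction 1/4
Expected count = 1/4 × 496 = 124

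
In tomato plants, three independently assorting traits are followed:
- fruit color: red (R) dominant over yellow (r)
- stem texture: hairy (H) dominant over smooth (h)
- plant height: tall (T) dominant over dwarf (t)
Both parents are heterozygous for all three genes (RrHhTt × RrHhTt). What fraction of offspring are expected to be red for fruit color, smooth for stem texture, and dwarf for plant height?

Trihybrid cross: RrHhTt × RrHhTt
Each trait segregates independently with a 3:1 phenotypic ratio, so each gene contributes 3/4 (dominant) or 1/4 (recessive).
Target: red (fruit color), smooth (stem texture), dwarf (plant height)
Probability = product of independent per-trait probabilities
= 3/4 × 1/4 × 1/4 = 3/64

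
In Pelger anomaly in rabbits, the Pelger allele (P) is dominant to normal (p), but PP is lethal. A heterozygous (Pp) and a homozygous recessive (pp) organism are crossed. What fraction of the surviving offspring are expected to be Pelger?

Cross: Pp × pp
Punnett square offspring (before lethality): 2 Pp, 2 pp
No PP offspring are produced in this cross.
Pelger: 2 out of 4
Probability: 2/4 = 1/2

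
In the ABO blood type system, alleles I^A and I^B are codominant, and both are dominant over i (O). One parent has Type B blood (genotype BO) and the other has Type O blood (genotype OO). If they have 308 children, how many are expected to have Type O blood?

Cross: BO × OO
Possible offspring genotypes: 2 BO, 2 OO
Blood type counts: 2 Type B, 2 Type O
Probability of Type O: 2/4 = 1/2
Expected count = 1/2 × 308 = 154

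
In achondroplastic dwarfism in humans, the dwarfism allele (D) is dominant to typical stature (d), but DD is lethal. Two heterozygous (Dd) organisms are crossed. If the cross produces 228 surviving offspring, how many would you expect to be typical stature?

Cross: Dd × Dd
Punnett square offspring (before lethality): 1 DD, 2 Dd, 1 dd
The DD genotype is lethal (embryos die); surviving offspring: 2 Dd, 1 dd
typical stature: 1 out of 3 → fraction 1/3
Expected count = 1/3 × 228 = 76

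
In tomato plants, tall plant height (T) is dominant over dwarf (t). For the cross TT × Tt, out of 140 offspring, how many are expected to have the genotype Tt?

Punnett square for TT × Tt:
Offspring genotypes: 2 TT, 2 Tt
Total offspring: 4
Count with target: 2
Probability: 2/4 = 1/2
Expected count = 1/2 × 140 = 70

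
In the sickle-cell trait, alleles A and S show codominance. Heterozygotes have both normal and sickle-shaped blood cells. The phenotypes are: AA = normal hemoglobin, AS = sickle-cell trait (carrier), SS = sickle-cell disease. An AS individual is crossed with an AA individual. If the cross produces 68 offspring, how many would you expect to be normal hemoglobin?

Punnett square for AS × AA:
Offspring genotypes: 2 AA, 2 AS
Phenotype counts: 2 normal hemoglobin, 2 sickle-cell trait (carrier)
normal hemoglobin: 2 out of 4 → fraction 1/2
Expected count = 1/2 × 68 = 34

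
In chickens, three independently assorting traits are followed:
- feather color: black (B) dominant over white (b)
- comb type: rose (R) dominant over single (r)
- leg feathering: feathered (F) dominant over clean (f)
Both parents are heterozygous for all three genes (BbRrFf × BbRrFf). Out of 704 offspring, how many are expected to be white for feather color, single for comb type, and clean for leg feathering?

Trihybrid cross: BbRrFf × BbRrFf
Each trait segregates independently with a 3:1 phenotypic ratio, so each gene contributes 3/4 (dominant) or 1/4 (recessive).
Target: white (feather color), single (comb type), clean (leg feathering)
Probability = product of independent per-trait probabilities
= 1/4 × 1/4 × 1/4 = 1/64
Expected count = 1/64 × 704 = 11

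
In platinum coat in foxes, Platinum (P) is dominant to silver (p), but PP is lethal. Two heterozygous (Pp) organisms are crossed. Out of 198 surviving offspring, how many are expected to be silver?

Cross: Pp × Pp
Punnett square offspring (before lethality): 1 PP, 2 Pp, 1 pp
The PP genotype is lethal (embryos die); surviving offspring: 2 Pp, 1 pp
silver: 1 out of 3 → fraction 1/3
Expected count = 1/3 × 198 = 66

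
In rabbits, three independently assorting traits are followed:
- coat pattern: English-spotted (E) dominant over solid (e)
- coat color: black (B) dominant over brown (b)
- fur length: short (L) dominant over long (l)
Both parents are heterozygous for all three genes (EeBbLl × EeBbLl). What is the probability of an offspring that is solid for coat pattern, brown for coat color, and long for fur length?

Trihybrid cross: EeBbLl × EeBbLl
Each trait segregates independently with a 3:1 phenotypic ratio, so each gene contributes 3/4 (dominant) or 1/4 (recessive).
Target: solid (coat pattern), brown (coat color), long (fur length)
Probability = product of independent per-trait probabilities
= 1/4 × 1/4 × 1/4 = 1/64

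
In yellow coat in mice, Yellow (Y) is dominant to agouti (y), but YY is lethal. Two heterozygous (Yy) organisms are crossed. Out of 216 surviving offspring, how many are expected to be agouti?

Cross: Yy × Yy
Punnett square offspring (before lethality): 1 YY, 2 Yy, 1 yy
The YY genotype is lethal (embryos die); surviving offspring: 2 Yy, 1 yy
agouti: 1 out of 3 → fraction 1/3
Expected count = 1/3 × 216 = 72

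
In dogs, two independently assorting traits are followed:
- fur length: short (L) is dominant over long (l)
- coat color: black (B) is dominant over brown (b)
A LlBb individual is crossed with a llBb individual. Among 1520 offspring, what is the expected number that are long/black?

Dihybrid cross LlBb × llBb — consider each gene separately:
fur length: Ll × ll → 2 Ll, 2 ll → 2 L_ : 2 ll (out of 4)
coat color: Bb × Bb → 1 BB, 2 Bb, 1 bb → 3 B_ : 1 bb (out of 4)
Combine (counts out of 4 × 4 = 16): short/black (L_B_) = 2×3 = 6; short/brown (L_bb) = 2×1 = 2; long/black (llB_) = 2×3 = 6; long/brown (llbb) = 2×1 = 2
Phenotype counts (out of 16): 6 short/black, 2 short/brown, 6 long/black, 2 long/brown
long/black: 6 out of 16 → fraction 3/8
Expected count = 3/8 × 1520 = 570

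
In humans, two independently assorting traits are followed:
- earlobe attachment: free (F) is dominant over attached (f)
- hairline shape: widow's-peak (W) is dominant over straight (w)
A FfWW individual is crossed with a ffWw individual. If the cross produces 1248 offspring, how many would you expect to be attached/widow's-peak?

Dihybrid cross FfWW × ffWw — consider each gene separately:
earlobe attachment: Ff × ff → 2 Ff, 2 ff → 2 F_ : 2 ff (out of 4)
hairline shape: WW × Ww → 2 WW, 2 Ww → 4 W_ (out of 4)
Combine (counts out of 4 × 4 = 16): free/widow's-peak (F_W_) = 2×4 = 8; attached/widow's-peak (ffW_) = 2×4 = 8
Phenotype counts (out of 16): 8 free/widow's-peak, 8 attached/widow's-peak
attached/widow's-peak: 8 out of 16 → fraction 1/2
Expected count = 1/2 × 1248 = 624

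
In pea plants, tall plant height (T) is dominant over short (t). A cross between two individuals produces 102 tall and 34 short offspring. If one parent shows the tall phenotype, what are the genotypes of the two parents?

Observed offspring: 102 tall, 34 short
The observed ratio simplifies to 3:1. Short (tt) offspring appear, so each parent must contribute one t allele. The parent stated to show tall carries T, so it is Tt. The other parent is then either Tt or tt: Tt × tt would give a 1:1 split, whereas Tt × Tt gives 3:1 — matching the data. So both parents are heterozygous (Tt × Tt).
Parent genotypes: Tt × Tt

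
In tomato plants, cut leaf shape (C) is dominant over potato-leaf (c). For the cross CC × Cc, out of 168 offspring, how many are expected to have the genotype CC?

Punnett square for CC × Cc:
Offspring genotypes: 2 CC, 2 Cc
Total offspring: 4
Count with target: 2
Probability: 2/4 = 1/2
Expected count = 1/2 × 168 = 84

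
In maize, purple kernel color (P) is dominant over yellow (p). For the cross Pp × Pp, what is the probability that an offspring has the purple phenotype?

Punnett square for Pp × Pp:
Offspring genotypes: 1 PP, 2 Pp, 1 pp
Total offspring: 4
Count with target: 3
Probability: 3/4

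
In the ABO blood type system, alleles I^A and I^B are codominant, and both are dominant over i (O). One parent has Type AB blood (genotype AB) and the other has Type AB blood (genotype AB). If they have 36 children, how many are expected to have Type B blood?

Cross: AB × AB
Possible offspring genotypes: 1 AA, 2 AB, 1 BB
Blood type counts: 1 Type A, 2 Type AB, 1 Type B
Probability of Type B: 1/4
Expected count = 1/4 × 36 = 9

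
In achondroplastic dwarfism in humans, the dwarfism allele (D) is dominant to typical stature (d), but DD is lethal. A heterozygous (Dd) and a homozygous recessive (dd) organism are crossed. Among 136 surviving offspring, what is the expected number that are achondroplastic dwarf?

Cross: Dd × dd
Punnett square offspring (before lethality): 2 Dd, 2 dd
No DD offspring are produced in this cross.
achondroplastic dwarf: 2 out of 4 → fraction 1/2
Expected count = 1/2 × 136 = 68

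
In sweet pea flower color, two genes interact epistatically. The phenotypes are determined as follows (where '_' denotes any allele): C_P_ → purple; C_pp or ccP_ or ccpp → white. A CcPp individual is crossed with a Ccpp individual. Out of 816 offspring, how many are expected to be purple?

Cross: CcPp × Ccpp — consider each gene separately:
C gene: Cc × Cc → 1 CC, 2 Cc, 1 cc → 3 C_ : 1 cc (out of 4)
P gene: Pp × pp → 2 Pp, 2 pp → 2 P_ : 2 pp (out of 4)
Genotype classes (out of 4 × 4 = 16): C_P_ = 3×2 = 6; C_pp = 3×2 = 6; ccP_ = 1×2 = 2; ccpp = 1×2 = 2
Apply the phenotype rules: C_P_ (6) → purple; C_pp (6) + ccP_ (2) + ccpp (2) → white
Phenotype counts (out of 16): 6 purple, 10 white
purple: 6 out of 16 → fraction 3/8
Expected count = 3/8 × 816 = 306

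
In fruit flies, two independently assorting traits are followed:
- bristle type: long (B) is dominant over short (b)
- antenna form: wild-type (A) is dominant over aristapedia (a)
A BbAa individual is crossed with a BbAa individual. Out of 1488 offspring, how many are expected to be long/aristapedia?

Dihybrid cross BbAa × BbAa — consider each gene separately:
bristle type: Bb × Bb → 1 BB, 2 Bb, 1 bb → 3 B_ : 1 bb (out of 4)
antenna form: Aa × Aa → 1 AA, 2 Aa, 1 aa → 3 A_ : 1 aa (out of 4)
Combine (counts out of 4 × 4 = 16): long/wild-type (B_A_) = 3×3 = 9; long/aristapedia (B_aa) = 3×1 = 3; short/wild-type (bbA_) = 1×3 = 3; short/aristapedia (bbaa) = 1×1 = 1
Phenotype counts (out of 16): 9 long/wild-type, 3 long/aristapedia, 3 short/wild-type, 1 short/aristapedia
long/aristapedia: 3 out of 16 → fraction 3/16
Expected count = 3/16 × 1488 = 279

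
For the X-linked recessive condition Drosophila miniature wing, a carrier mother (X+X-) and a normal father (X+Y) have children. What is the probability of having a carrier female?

Cross: X+X- × X+Y
Offspring: 1 X+X+, 1 X+Y, 1 X+X-, 1 X-Y
Probability of a carrier female: 1/4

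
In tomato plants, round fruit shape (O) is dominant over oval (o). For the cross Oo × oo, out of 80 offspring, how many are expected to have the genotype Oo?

Punnett square for Oo × oo:
Offspring genotypes: 2 Oo, 2 oo
Total offspring: 4
Count with target: 2
Probability: 2/4 = 1/2
Expected count = 1/2 × 80 = 40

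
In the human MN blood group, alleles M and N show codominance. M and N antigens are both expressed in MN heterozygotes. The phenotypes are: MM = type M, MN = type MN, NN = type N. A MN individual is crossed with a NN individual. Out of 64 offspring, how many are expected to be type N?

Punnett square for MN × NN:
Offspring genotypes: 2 MN, 2 NN
Phenotype counts: 2 type MN, 2 type N
type N: 2 out of 4 → fraction 1/2
Expected count = 1/2 × 64 = 32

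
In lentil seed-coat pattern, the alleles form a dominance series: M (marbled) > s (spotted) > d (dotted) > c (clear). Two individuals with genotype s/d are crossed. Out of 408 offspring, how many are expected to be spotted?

Cross: s/d × s/d
Allele dominance: M > s > d > c
Offspring genotypes: 1 s/s, 2 s/d, 1 d/d
Phenotype counts: 3 spotted, 1 dotted
spotted: 3 out of 4 → fraction 3/4
Expected count = 3/4 × 408 = 306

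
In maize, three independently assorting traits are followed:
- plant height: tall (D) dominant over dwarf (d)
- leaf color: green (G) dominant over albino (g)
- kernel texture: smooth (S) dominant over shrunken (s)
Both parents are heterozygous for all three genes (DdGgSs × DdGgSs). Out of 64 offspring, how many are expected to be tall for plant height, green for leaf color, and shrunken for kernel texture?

Trihybrid cross: DdGgSs × DdGgSs
Each trait segregates independently with a 3:1 phenotypic ratio, so each gene contributes 3/4 (dominant) or 1/4 (recessive).
Target: tall (plant height), green (leaf color), shrunken (kernel texture)
Probability = product of independent per-trait probabilities
= 3/4 × 3/4 × 1/4 = 9/64
Expected count = 9/64 × 64 = 9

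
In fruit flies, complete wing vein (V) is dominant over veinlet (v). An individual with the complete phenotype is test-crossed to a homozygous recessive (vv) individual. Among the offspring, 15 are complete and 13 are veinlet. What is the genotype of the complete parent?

Test cross: ? × vv
Offspring: 15 complete, 13 veinlet — approximately 1:1.
A 1:1 ratio in a test cross indicates the unknown parent is heterozygous (Vv).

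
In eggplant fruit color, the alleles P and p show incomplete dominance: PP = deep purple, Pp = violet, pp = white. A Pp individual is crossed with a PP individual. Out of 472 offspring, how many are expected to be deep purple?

Punnett square for Pp × PP:
Offspring genotypes: 2 PP, 2 Pp
Phenotype counts: 2 deep purple, 2 violet
deep purple: 2 out of 4 → fraction 1/2
Expected count = 1/2 × 472 = 236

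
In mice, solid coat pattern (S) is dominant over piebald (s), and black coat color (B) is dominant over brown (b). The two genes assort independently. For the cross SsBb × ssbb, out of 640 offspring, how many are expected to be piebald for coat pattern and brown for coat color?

Dihybrid cross SsBb × ssbb — consider each gene separately:
coat pattern: Ss × ss → 2 Ss, 2 ss → 2 S_ : 2 ss (out of 4)
coat color: Bb × bb → 2 Bb, 2 bb → 2 B_ : 2 bb (out of 4)
Looking for: piebald (ss) and brown (bb)
P(piebald) = 2/4, P(brown) = 2/4
P(both) = 2/4 × 2/4 = 4/16 = 1/4
Expected count = 1/4 × 640 = 160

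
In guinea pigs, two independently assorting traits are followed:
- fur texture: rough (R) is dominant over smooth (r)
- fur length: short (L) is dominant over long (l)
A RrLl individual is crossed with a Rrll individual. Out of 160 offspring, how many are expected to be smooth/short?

Dihybrid cross RrLl × Rrll — consider each gene separately:
fur texture: Rr × Rr → 1 RR, 2 Rr, 1 rr → 3 R_ : 1 rr (out of 4)
fur length: Ll × ll → 2 Ll, 2 ll → 2 L_ : 2 ll (out of 4)
Combine (counts out of 4 × 4 = 16): rough/short (R_L_) = 3×2 = 6; rough/long (R_ll) = 3×2 = 6; smooth/short (rrL_) = 1×2 = 2; smooth/long (rrll) = 1×2 = 2
Phenotype counts (out of 16): 6 rough/short, 6 rough/long, 2 smooth/short, 2 smooth/long
smooth/short: 2 out of 16 → fraction 1/8
Expected count = 1/8 × 160 = 20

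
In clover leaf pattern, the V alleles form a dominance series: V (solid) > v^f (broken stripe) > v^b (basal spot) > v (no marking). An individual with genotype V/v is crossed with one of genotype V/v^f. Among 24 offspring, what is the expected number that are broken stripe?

Cross: V/v × V/v^f
Allele dominance: V > v^f > v^b > v
Offspring genotypes: 1 V/V, 1 V/v^f, 1 V/v, 1 v^f/v
Phenotype counts: 3 solid, 1 broken stripe
broken stripe: 1 out of 4 → fraction 1/4
Expected count = 1/4 × 24 = 6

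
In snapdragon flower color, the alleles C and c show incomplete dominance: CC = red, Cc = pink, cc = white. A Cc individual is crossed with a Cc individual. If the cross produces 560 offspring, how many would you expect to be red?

Punnett square for Cc × Cc:
Offspring genotypes: 1 CC, 2 Cc, 1 cc
Phenotype counts: 1 red, 2 pink, 1 white
red: 1 out of 4 → fraction 1/4
Expected count = 1/4 × 560 = 140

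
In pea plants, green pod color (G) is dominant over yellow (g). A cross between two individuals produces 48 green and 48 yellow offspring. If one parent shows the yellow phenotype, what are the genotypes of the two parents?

Observed offspring: 48 green, 48 yellow
The observed ratio simplifies to 1:1. One parent shows yellow, so its genotype must be gg. A 1:1 offspring split requires the other parent to be heterozygous (Gg).
Parent genotypes: gg × Gg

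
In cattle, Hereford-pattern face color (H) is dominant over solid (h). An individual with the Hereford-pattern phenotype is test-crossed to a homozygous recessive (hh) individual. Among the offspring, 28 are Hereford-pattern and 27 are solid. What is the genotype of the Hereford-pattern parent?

Test cross: ? × hh
Offspring: 28 Hereford-pattern, 27 solid — approximately 1:1.
A 1:1 ratio in a test cross indicates the unknown parent is heterozygous (Hh).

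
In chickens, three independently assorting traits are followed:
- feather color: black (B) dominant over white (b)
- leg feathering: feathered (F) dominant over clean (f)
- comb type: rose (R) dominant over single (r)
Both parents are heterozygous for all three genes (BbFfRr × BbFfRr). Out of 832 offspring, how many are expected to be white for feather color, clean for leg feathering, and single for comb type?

Trihybrid cross: BbFfRr × BbFfRr
Each trait segregates independently with a 3:1 phenotypic ratio, so each gene contributes 3/4 (dominant) or 1/4 (recessive).
Target: white (feather color), clean (leg feathering), single (comb type)
Probability = product of independent per-trait probabilities
= 1/4 × 1/4 × 1/4 = 1/64
Expected count = 1/64 × 832 = 13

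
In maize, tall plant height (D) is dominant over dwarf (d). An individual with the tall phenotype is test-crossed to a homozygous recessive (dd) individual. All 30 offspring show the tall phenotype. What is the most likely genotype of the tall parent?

Test cross: ? × dd
All offspring are tall.
If the unknown parent were heterozygous (Dd), about half of 30 offspring would be dwarf; none are. The unknown parent is most likely homozygous dominant (DD).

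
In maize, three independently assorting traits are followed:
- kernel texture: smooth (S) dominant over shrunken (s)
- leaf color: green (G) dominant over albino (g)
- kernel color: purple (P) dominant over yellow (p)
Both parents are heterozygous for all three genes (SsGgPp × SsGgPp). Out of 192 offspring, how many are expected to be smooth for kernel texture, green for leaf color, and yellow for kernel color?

Trihybrid cross: SsGgPp × SsGgPp
Each trait segregates independently with a 3:1 phenotypic ratio, so each gene contributes 3/4 (dominant) or 1/4 (recessive).
Target: smooth (kernel texture), green (leaf color), yellow (kernel color)
Probability = product of independent per-trait probabilities
= 3/4 × 3/4 × 1/4 = 9/64
Expected count = 9/64 × 192 = 27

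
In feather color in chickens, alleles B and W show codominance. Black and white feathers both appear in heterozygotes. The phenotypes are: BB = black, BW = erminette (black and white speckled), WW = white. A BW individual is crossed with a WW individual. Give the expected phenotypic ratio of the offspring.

Punnett square for BW × WW:
Offspring genotypes: 2 BW, 2 WW
Phenotype counts: 2 erminette (black and white speckled), 2 white
Ratio: 1 erminette (black and white speckled) : 1 white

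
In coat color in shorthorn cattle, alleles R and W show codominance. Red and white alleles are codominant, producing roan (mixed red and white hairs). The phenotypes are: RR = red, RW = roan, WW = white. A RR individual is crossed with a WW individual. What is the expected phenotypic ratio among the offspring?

Punnett square for RR × WW:
Offspring genotypes: 4 RW
Phenotype counts: 4 roan
Ratio: all roan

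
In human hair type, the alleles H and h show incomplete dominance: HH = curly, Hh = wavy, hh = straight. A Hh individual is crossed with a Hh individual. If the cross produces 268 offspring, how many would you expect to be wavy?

Punnett square for Hh × Hh:
Offspring genotypes: 1 HH, 2 Hh, 1 hh
Phenotype counts: 1 curly, 2 wavy, 1 straight
wavy: 2 out of 4 → fraction 1/2
Expected count = 1/2 × 268 = 134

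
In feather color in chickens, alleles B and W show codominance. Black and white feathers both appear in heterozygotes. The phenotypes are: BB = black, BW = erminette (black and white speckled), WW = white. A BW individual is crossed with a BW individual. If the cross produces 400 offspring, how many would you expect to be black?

Punnett square for BW × BW:
Offspring genotypes: 1 BB, 2 BW, 1 WW
Phenotype counts: 1 black, 2 erminette (black and white speckled), 1 white
black: 1 out of 4 → fraction 1/4
Expected count = 1/4 × 400 = 100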